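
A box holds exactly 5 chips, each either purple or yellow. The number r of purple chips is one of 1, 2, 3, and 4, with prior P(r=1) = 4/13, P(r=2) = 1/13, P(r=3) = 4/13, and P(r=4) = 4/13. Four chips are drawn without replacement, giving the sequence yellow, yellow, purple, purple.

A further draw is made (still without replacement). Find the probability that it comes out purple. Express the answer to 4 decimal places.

0.8000

Compute the likelihood of the observed sequence for each case: P(data | r = 1) = (4/5)(3/4)(1/3)(0/2) = 0; P(data | r = 2) = (3/5)(2/4)(2/3)(1/2) = 1/10; P(data | r = 3) = (2/5)(1/4)(3/3)(2/2) = 1/10; P(data | r = 4) = (1/5)(0/4) = 0.
Weighting by the prior gives 4/13 · 0 = 0, 1/13 · 1/10 = 1/130, 4/13 · 1/10 = 2/65, 4/13 · 0 = 0; with total 1/26.
The posterior is then P(r = 1 | data) = 0, P(r = 2 | data) = 1/5, P(r = 3 | data) = 4/5, P(r = 4 | data) = 0.
The predictive probability is P(purple next | data) = (0)(1/5) + (1)(4/5) = 4/5.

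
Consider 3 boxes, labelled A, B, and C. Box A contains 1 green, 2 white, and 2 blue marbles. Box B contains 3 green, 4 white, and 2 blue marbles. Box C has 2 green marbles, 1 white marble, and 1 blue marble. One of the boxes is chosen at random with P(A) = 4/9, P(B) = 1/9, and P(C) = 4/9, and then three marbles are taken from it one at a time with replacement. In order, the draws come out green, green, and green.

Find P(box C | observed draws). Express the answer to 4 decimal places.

0.8787

Under each hypothesis, the probability of the observed sequence is: P(data | box A) = (1/5)(1/5)(1/5) = 0.008; P(data | box B) = (3/9)(3/9)(3/9) = 0.037037; P(data | box C) = (2/4)(2/4)(2/4) = 0.125.
The prior-weighted likelihoods are 4/9 · 0.008 = 0.0035556, 1/9 · 0.037037 = 0.0041152, 4/9 · 0.125 = 0.055556; these sum to 0.063226.
By Bayes' rule, P(box C | data) = (0.055556) / (0.063226) = 0.87868.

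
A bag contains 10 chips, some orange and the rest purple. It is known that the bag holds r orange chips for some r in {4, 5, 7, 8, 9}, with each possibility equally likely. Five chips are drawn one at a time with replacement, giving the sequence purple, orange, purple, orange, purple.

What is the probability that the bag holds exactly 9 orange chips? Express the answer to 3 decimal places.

0.010

Compute the likelihood of the observed sequence for each case: P(data | r = 4) = (6/10)(4/10)(6/10)(4/10)(6/10) = 0.03456; P(data | r = 5) = (5/10)(5/10)(5/10)(5/10)(5/10) = 0.03125; P(data | r = 7) = (3/10)(7/10)(3/10)(7/10)(3/10) = 0.01323; P(data | r = 8) = (2/10)(8/10)(2/10)(8/10)(2/10) = 0.00512; P(data | r = 9) = (1/10)(9/10)(1/10)(9/10)(1/10) = 0.00081.
Multiplying each by its prior: 1/5 · 0.03456 = 0.006912, 1/5 · 0.03125 = 0.00625, 1/5 · 0.01323 = 0.002646, 1/5 · 0.00512 = 0.001024, 1/5 · 0.00081 = 0.000162; with total 0.016994.
Hence P(r = 9 | data) = (0.000162) / (0.016994) = 0.0095328.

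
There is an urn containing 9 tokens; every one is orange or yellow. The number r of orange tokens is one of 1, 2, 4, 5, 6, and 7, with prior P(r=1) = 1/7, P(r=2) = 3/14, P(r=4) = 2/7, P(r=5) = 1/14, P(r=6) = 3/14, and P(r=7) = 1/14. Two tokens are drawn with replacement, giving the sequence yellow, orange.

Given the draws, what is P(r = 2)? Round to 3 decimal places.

For each hypothesis, P(data | H) works out to: P(data | r = 1) = (8/9)(1/9) = 8/81; P(data | r = 2) = (7/9)(2/9) = 14/81; P(data | r = 4) = (5/9)(4/9) = 20/81; P(data | r = 5) = (4/9)(5/9) = 20/81; P(data | r = 6) = (3/9)(6/9) = 2/9; P(data | r = 7) = (2/9)(7/9) = 14/81.
The prior-weighted likelihoods are 1/7 · 8/81 = 8/567, 3/14 · 14/81 = 1/27, 2/7 · 20/81 = 40/567, 1/14 · 20/81 = 10/567, 3/14 · 2/9 = 1/21, 1/14 · 14/81 = 1/81; with total 113/567.
So P(r = 2 | data) = (1/27) / (113/567) = 21/113.

0.186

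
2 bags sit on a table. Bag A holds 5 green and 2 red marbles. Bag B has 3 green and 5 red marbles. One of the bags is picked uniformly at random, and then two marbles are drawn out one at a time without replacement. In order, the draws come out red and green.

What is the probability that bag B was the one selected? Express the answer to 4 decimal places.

0.5294

The likelihood of the observed sequence under each hypothesis: P(data | bag A) = (2/7)(5/6) = 5/21; P(data | bag B) = (5/8)(3/7) = 15/56.
Multiplying each by its prior: 1/2 · 5/21 = 5/42, 1/2 · 15/56 = 15/112; with total 85/336.
So P(bag B | data) = (15/112) / (85/336) = 9/17.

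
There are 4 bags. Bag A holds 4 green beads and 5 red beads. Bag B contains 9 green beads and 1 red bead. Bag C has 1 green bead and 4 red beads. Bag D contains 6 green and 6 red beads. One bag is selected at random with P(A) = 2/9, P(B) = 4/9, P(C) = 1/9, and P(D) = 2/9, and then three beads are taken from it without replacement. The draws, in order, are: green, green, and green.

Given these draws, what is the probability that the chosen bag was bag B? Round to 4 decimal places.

The likelihood of the observed sequence under each hypothesis: P(data | bag A) = (4/9)(3/8)(2/7) = 0.047619; P(data | bag B) = (9/10)(8/9)(7/8) = 0.7; P(data | bag C) = (1/5)(0/4) = 0; P(data | bag D) = (6/12)(5/11)(4/10) = 0.090909.
Multiplying each by its prior: 2/9 · 0.047619 = 0.010582, 4/9 · 0.7 = 0.31111, 1/9 · 0 = 0, 2/9 · 0.090909 = 0.020202; summing to 0.3419.
By Bayes' rule, P(bag B | data) = (0.31111) / (0.3419) = 0.90996.

0.9100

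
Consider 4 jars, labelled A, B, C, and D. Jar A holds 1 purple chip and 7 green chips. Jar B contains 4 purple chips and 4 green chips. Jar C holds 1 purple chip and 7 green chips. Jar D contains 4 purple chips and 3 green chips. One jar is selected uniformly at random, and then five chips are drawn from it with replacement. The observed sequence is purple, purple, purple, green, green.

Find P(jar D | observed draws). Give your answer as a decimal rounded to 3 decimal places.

0.500

Under each hypothesis, the probability of the observed sequence is: P(data | jar A) = (1/8)(1/8)(1/8)(7/8)(7/8) = 0.0014954; P(data | jar B) = (4/8)(4/8)(4/8)(4/8)(4/8) = 0.03125; P(data | jar C) = (1/8)(1/8)(1/8)(7/8)(7/8) = 0.0014954; P(data | jar D) = (4/7)(4/7)(4/7)(3/7)(3/7) = 0.034271.
Weighting by the prior gives 1/4 · 0.0014954 = 0.00037384, 1/4 · 0.03125 = 0.0078125, 1/4 · 0.0014954 = 0.00037384, 1/4 · 0.034271 = 0.0085679; summing to 0.017128.
So P(jar D | data) = (0.0085679) / (0.017128) = 0.50022.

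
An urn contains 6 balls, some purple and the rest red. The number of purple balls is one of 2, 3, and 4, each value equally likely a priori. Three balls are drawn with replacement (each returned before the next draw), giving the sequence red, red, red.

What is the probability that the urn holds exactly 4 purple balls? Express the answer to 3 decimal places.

0.081

Under each hypothesis, the probability of the observed sequence is: P(data | r = 2) = (4/6)(4/6)(4/6) = 8/27; P(data | r = 3) = (3/6)(3/6)(3/6) = 1/8; P(data | r = 4) = (2/6)(2/6)(2/6) = 1/27.
Multiplying each by its prior: 1/3 · 8/27 = 8/81, 1/3 · 1/8 = 1/24, 1/3 · 1/27 = 1/81; summing to 11/72.
By Bayes' rule, P(r = 4 | data) = (1/81) / (11/72) = 8/99.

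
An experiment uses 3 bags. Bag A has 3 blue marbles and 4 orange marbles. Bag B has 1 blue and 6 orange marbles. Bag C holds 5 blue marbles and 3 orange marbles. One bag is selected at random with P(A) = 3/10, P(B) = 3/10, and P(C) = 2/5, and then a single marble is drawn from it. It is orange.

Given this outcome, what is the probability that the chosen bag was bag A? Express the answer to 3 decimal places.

Under each hypothesis, the probability of this draw is: P(data | bag A) = (4/7) = 4/7; P(data | bag B) = (6/7) = 6/7; P(data | bag C) = (3/8) = 3/8.
Weighting by the prior gives 3/10 · 4/7 = 6/35, 3/10 · 6/7 = 9/35, 2/5 · 3/8 = 3/20; with total 81/140.
So P(bag A | data) = (6/35) / (81/140) = 8/27.

0.296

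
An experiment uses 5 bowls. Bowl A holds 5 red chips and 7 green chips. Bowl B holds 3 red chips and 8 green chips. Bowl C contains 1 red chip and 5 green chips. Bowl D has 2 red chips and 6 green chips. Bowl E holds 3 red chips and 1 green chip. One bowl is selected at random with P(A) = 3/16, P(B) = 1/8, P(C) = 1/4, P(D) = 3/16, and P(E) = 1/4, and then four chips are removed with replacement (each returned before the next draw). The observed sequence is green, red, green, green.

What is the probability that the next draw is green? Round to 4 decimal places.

0.7190

Compute the likelihood of the observed sequence for each case: P(data | bowl A) = (7/12)(5/12)(7/12)(7/12) = 0.082706; P(data | bowl B) = (8/11)(3/11)(8/11)(8/11) = 0.10491; P(data | bowl C) = (5/6)(1/6)(5/6)(5/6) = 0.096451; P(data | bowl D) = (6/8)(2/8)(6/8)(6/8) = 0.10547; P(data | bowl E) = (1/4)(3/4)(1/4)(1/4) = 0.011719.
Multiplying each by its prior: 3/16 · 0.082706 = 0.015507, 1/8 · 0.10491 = 0.013114, 1/4 · 0.096451 = 0.024113, 3/16 · 0.10547 = 0.019775, 1/4 · 0.011719 = 0.0029297; summing to 0.075439.
Normalising, the posterior is P(bowl A | data) = 0.20556, P(bowl B | data) = 0.17383, P(bowl C | data) = 0.31963, P(bowl D | data) = 0.26214, P(bowl E | data) = 0.038835.
So P(green next | data) = Σ P(green next | H) P(H | data) = (7/12)(0.20556) + (8/11)(0.17383) + (5/6)(0.31963) + (3/4)(0.26214) + (1/4)(0.038835) = 0.71901.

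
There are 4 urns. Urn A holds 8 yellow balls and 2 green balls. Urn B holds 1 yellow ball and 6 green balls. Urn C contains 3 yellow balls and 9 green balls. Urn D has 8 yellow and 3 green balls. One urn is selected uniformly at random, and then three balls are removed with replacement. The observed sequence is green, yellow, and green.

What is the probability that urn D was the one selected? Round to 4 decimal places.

Under each hypothesis, the probability of the observed sequence is: P(data | urn A) = (2/10)(8/10)(2/10) = 0.032; P(data | urn B) = (6/7)(1/7)(6/7) = 0.10496; P(data | urn C) = (9/12)(3/12)(9/12) = 0.14062; P(data | urn D) = (3/11)(8/11)(3/11) = 0.054095.
The prior-weighted likelihoods are 1/4 · 0.032 = 0.008, 1/4 · 0.10496 = 0.026239, 1/4 · 0.14062 = 0.035156, 1/4 · 0.054095 = 0.013524; these sum to 0.082919.
Hence P(urn D | data) = (0.013524) / (0.082919) = 0.16309.

0.1631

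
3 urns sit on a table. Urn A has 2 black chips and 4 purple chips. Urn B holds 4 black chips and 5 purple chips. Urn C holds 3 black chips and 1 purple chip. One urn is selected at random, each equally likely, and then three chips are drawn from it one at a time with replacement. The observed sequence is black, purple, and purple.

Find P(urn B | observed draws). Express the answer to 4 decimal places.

For each hypothesis, P(data | H) works out to: P(data | urn A) = (2/6)(4/6)(4/6) = 0.14815; P(data | urn B) = (4/9)(5/9)(5/9) = 0.13717; P(data | urn C) = (3/4)(1/4)(1/4) = 0.046875.
Multiplying each by its prior: 1/3 · 0.14815 = 0.049383, 1/3 · 0.13717 = 0.045725, 1/3 · 0.046875 = 0.015625; these sum to 0.11073.
Therefore the posterior P(urn B | data) = (0.045725) / (0.11073) = 0.41293.

0.4129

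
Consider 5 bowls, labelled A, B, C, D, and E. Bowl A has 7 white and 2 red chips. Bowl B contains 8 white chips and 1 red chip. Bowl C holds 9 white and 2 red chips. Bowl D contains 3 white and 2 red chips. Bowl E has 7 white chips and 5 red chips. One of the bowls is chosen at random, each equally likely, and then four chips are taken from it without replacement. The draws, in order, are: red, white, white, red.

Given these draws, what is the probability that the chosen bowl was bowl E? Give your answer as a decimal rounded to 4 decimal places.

0.3263

Under each hypothesis, the probability of the observed sequence is: P(data | bowl A) = (2/9)(7/8)(6/7)(1/6) = 1/36; P(data | bowl B) = (1/9)(8/8)(7/7)(0/6) = 0; P(data | bowl C) = (2/11)(9/10)(8/9)(1/8) = 1/55; P(data | bowl D) = (2/5)(3/4)(2/3)(1/2) = 1/10; P(data | bowl E) = (5/12)(7/11)(6/10)(4/9) = 7/99.
Weighting by the prior gives 1/5 · 1/36 = 1/180, 1/5 · 0 = 0, 1/5 · 1/55 = 1/275, 1/5 · 1/10 = 1/50, 1/5 · 7/99 = 7/495; summing to 13/300.
Therefore the posterior P(bowl E | data) = (7/495) / (13/300) = 140/429.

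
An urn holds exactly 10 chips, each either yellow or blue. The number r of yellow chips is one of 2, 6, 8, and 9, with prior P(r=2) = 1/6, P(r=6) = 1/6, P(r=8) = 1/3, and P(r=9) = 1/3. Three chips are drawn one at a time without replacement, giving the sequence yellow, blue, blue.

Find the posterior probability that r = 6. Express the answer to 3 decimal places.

The likelihood of the observed sequence under each hypothesis: P(data | r = 2) = (2/10)(8/9)(7/8) = 7/45; P(data | r = 6) = (6/10)(4/9)(3/8) = 1/10; P(data | r = 8) = (8/10)(2/9)(1/8) = 1/45; P(data | r = 9) = (9/10)(1/9)(0/8) = 0.
Weighting by the prior gives 1/6 · 7/45 = 7/270, 1/6 · 1/10 = 1/60, 1/3 · 1/45 = 1/135, 1/3 · 0 = 0; with total 1/20.
So P(r = 6 | data) = (1/60) / (1/20) = 1/3.

0.333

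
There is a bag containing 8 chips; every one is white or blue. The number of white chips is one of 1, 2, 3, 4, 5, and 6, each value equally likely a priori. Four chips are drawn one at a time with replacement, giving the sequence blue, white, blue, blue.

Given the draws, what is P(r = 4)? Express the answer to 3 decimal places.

0.161

Compute the likelihood of the observed sequence for each case: P(data | r = 1) = (7/8)(1/8)(7/8)(7/8) = 0.08374; P(data | r = 2) = (6/8)(2/8)(6/8)(6/8) = 0.10547; P(data | r = 3) = (5/8)(3/8)(5/8)(5/8) = 0.091553; P(data | r = 4) = (4/8)(4/8)(4/8)(4/8) = 0.0625; P(data | r = 5) = (3/8)(5/8)(3/8)(3/8) = 0.032959; P(data | r = 6) = (2/8)(6/8)(2/8)(2/8) = 0.011719.
Multiplying each by its prior: 1/6 · 0.08374 = 0.013957, 1/6 · 0.10547 = 0.017578, 1/6 · 0.091553 = 0.015259, 1/6 · 0.0625 = 0.010417, 1/6 · 0.032959 = 0.0054932, 1/6 · 0.011719 = 0.0019531; summing to 0.064657.
Hence P(r = 4 | data) = (0.010417) / (0.064657) = 0.16111.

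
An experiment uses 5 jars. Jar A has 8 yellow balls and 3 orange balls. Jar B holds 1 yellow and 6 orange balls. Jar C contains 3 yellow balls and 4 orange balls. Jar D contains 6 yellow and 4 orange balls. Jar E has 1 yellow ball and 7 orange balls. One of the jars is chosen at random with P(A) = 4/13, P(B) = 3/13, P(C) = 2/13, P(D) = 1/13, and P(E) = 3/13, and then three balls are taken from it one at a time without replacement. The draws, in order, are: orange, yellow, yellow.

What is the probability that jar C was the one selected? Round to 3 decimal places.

0.213

Compute the likelihood of the observed sequence for each case: P(data | jar A) = (3/11)(8/10)(7/9) = 0.1697; P(data | jar B) = (6/7)(1/6)(0/5) = 0; P(data | jar C) = (4/7)(3/6)(2/5) = 0.11429; P(data | jar D) = (4/10)(6/9)(5/8) = 0.16667; P(data | jar E) = (7/8)(1/7)(0/6) = 0.
Weighting by the prior gives 4/13 · 0.1697 = 0.052214, 3/13 · 0 = 0, 2/13 · 0.11429 = 0.017582, 1/13 · 0.16667 = 0.012821, 3/13 · 0 = 0; with total 0.082617.
Hence P(jar C | data) = (0.017582) / (0.082617) = 0.21282.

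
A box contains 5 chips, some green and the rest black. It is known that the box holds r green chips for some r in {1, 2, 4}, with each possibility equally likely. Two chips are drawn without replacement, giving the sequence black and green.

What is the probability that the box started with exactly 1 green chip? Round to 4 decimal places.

Compute the likelihood of the observed sequence for each case: P(data | r = 1) = (4/5)(1/4) = 1/5; P(data | r = 2) = (3/5)(2/4) = 3/10; P(data | r = 4) = (1/5)(4/4) = 1/5.
Weighting by the prior gives 1/3 · 1/5 = 1/15, 1/3 · 3/10 = 1/10, 1/3 · 1/5 = 1/15; with total 7/30.
Therefore the posterior P(r = 1 | data) = (1/15) / (7/30) = 2/7.

0.2857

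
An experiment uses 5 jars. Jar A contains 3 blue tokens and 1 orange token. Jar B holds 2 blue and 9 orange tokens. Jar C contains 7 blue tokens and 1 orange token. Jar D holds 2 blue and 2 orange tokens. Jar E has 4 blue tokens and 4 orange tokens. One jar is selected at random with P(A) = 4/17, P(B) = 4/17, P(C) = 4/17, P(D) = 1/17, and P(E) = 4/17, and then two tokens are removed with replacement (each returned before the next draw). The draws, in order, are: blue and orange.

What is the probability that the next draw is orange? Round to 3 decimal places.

0.447

The likelihood of the observed sequence under each hypothesis: P(data | jar A) = (3/4)(1/4) = 0.1875; P(data | jar B) = (2/11)(9/11) = 0.14876; P(data | jar C) = (7/8)(1/8) = 0.10938; P(data | jar D) = (2/4)(2/4) = 0.25; P(data | jar E) = (4/8)(4/8) = 0.25.
Multiplying each by its prior: 4/17 · 0.1875 = 0.044118, 4/17 · 0.14876 = 0.035002, 4/17 · 0.10938 = 0.025735, 1/17 · 0.25 = 0.014706, 4/17 · 0.25 = 0.058824; summing to 0.17838.
Dividing through by the total gives posterior P(jar A | data) = 0.24732, P(jar B | data) = 0.19622, P(jar C | data) = 0.14427, P(jar D | data) = 0.082439, P(jar E | data) = 0.32976.
Averaging over the posterior, P(orange next | data) = (1/4)(0.24732) + (9/11)(0.19622) + (1/8)(0.14427) + (1/2)(0.082439) + (1/2)(0.32976) = 0.4465.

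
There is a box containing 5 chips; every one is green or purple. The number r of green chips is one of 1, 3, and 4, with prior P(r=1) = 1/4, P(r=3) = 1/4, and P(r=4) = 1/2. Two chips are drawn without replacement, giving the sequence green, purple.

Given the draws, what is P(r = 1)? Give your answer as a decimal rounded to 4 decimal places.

0.2222

The likelihood of the observed sequence under each hypothesis: P(data | r = 1) = (1/5)(4/4) = 1/5; P(data | r = 3) = (3/5)(2/4) = 3/10; P(data | r = 4) = (4/5)(1/4) = 1/5.
The prior-weighted likelihoods are 1/4 · 1/5 = 1/20, 1/4 · 3/10 = 3/40, 1/2 · 1/5 = 1/10; summing to 9/40.
Therefore the posterior P(r = 1 | data) = (1/20) / (9/40) = 2/9.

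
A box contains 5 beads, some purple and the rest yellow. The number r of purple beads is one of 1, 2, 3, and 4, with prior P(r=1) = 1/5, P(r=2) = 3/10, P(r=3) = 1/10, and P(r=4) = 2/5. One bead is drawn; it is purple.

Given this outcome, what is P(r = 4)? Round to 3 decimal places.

0.593

For each hypothesis, P(data | H) works out to: P(data | r = 1) = (1/5) = 1/5; P(data | r = 2) = (2/5) = 2/5; P(data | r = 3) = (3/5) = 3/5; P(data | r = 4) = (4/5) = 4/5.
The prior-weighted likelihoods are 1/5 · 1/5 = 1/25, 3/10 · 2/5 = 3/25, 1/10 · 3/5 = 3/50, 2/5 · 4/5 = 8/25; with total 27/50.
So P(r = 4 | data) = (8/25) / (27/50) = 16/27.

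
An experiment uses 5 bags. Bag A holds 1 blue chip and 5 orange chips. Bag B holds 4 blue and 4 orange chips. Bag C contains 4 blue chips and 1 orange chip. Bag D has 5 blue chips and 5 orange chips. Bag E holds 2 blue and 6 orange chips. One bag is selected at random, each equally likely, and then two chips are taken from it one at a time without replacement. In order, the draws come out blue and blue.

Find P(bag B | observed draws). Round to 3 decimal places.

0.200

For each hypothesis, P(data | H) works out to: P(data | bag A) = (1/6)(0/5) = 0; P(data | bag B) = (4/8)(3/7) = 3/14; P(data | bag C) = (4/5)(3/4) = 3/5; P(data | bag D) = (5/10)(4/9) = 2/9; P(data | bag E) = (2/8)(1/7) = 1/28.
Multiplying each by its prior: 1/5 · 0 = 0, 1/5 · 3/14 = 3/70, 1/5 · 3/5 = 3/25, 1/5 · 2/9 = 2/45, 1/5 · 1/28 = 1/140; these sum to 193/900.
Therefore the posterior P(bag B | data) = (3/70) / (193/900) = 270/1351.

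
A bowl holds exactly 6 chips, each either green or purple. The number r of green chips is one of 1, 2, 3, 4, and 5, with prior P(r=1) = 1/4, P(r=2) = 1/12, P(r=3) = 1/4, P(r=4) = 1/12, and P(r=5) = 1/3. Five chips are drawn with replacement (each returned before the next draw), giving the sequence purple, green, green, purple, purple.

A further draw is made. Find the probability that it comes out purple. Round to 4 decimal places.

For each hypothesis, P(data | H) works out to: P(data | r = 1) = (5/6)(1/6)(1/6)(5/6)(5/6) = 0.016075; P(data | r = 2) = (4/6)(2/6)(2/6)(4/6)(4/6) = 0.032922; P(data | r = 3) = (3/6)(3/6)(3/6)(3/6)(3/6) = 0.03125; P(data | r = 4) = (2/6)(4/6)(4/6)(2/6)(2/6) = 0.016461; P(data | r = 5) = (1/6)(5/6)(5/6)(1/6)(1/6) = 0.003215.
Weighting by the prior gives 1/4 · 0.016075 = 0.0040188, 1/12 · 0.032922 = 0.0027435, 1/4 · 0.03125 = 0.0078125, 1/12 · 0.016461 = 0.0013717, 1/3 · 0.003215 = 0.0010717; with total 0.017018.
The posterior is then P(r = 1 | data) = 0.23615, P(r = 2 | data) = 0.16121, P(r = 3 | data) = 0.45907, P(r = 4 | data) = 0.080605, P(r = 5 | data) = 0.062972.
Averaging over the posterior, P(purple next | data) = (5/6)(0.23615) + (2/3)(0.16121) + (1/2)(0.45907) + (1/3)(0.080605) + (1/6)(0.062972) = 0.57116.

0.5712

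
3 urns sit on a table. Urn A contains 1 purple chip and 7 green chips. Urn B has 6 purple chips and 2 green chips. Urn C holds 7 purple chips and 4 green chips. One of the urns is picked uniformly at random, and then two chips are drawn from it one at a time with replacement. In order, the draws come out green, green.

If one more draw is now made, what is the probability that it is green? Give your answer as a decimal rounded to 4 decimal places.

0.7639

Compute the likelihood of the observed sequence for each case: P(data | urn A) = (7/8)(7/8) = 0.76562; P(data | urn B) = (2/8)(2/8) = 0.0625; P(data | urn C) = (4/11)(4/11) = 0.13223.
Multiplying each by its prior: 1/3 · 0.76562 = 0.25521, 1/3 · 0.0625 = 0.020833, 1/3 · 0.13223 = 0.044077; summing to 0.32012.
The posterior is then P(urn A | data) = 0.79723, P(urn B | data) = 0.06508, P(urn C | data) = 0.13769.
So P(green next | data) = Σ P(green next | H) P(H | data) = (7/8)(0.79723) + (1/4)(0.06508) + (4/11)(0.13769) = 0.76392.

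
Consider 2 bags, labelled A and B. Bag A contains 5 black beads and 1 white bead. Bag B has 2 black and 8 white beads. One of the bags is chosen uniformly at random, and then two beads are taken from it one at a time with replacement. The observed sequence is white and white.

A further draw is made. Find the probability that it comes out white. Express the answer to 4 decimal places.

0.7737

The likelihood of the observed sequence under each hypothesis: P(data | bag A) = (1/6)(1/6) = 0.027778; P(data | bag B) = (8/10)(8/10) = 0.64.
Multiplying each by its prior: 1/2 · 0.027778 = 0.013889, 1/2 · 0.64 = 0.32; these sum to 0.33389.
Normalising, the posterior is P(bag A | data) = 0.041597, P(bag B | data) = 0.9584.
Averaging over the posterior, P(white next | data) = (1/6)(0.041597) + (4/5)(0.9584) = 0.77366.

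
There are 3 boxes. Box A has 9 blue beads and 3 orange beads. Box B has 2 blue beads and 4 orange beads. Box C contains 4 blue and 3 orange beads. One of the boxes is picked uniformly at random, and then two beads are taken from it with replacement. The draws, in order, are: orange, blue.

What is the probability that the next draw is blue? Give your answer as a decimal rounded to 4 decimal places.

For each hypothesis, P(data | H) works out to: P(data | box A) = (3/12)(9/12) = 0.1875; P(data | box B) = (4/6)(2/6) = 0.22222; P(data | box C) = (3/7)(4/7) = 0.2449.
Multiplying each by its prior: 1/3 · 0.1875 = 0.0625, 1/3 · 0.22222 = 0.074074, 1/3 · 0.2449 = 0.081633; these sum to 0.21821.
Dividing through by the total gives posterior P(box A | data) = 0.28643, P(box B | data) = 0.33947, P(box C | data) = 0.37411.
So P(blue next | data) = Σ P(blue next | H) P(H | data) = (3/4)(0.28643) + (1/3)(0.33947) + (4/7)(0.37411) = 0.54175.

0.5418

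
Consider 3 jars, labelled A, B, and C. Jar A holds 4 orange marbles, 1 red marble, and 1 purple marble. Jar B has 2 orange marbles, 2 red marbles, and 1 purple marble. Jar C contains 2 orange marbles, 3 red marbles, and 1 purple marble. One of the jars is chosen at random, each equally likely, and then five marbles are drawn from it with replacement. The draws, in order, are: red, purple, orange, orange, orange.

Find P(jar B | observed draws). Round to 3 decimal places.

Compute the likelihood of the observed sequence for each case: P(data | jar A) = (1/6)(1/6)(4/6)(4/6)(4/6) = 0.0082305; P(data | jar B) = (2/5)(1/5)(2/5)(2/5)(2/5) = 0.00512; P(data | jar C) = (3/6)(1/6)(2/6)(2/6)(2/6) = 0.0030864.
Weighting by the prior gives 1/3 · 0.0082305 = 0.0027435, 1/3 · 0.00512 = 0.0017067, 1/3 · 0.0030864 = 0.0010288; summing to 0.005479.
By Bayes' rule, P(jar B | data) = (0.0017067) / (0.005479) = 0.31149.

0.311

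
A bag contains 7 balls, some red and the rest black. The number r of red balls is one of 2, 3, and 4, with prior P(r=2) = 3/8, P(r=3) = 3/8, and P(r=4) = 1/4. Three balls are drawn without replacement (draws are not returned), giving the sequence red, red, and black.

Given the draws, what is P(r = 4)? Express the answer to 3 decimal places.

0.414

For each hypothesis, P(data | H) works out to: P(data | r = 2) = (2/7)(1/6)(5/5) = 1/21; P(data | r = 3) = (3/7)(2/6)(4/5) = 4/35; P(data | r = 4) = (4/7)(3/6)(3/5) = 6/35.
Weighting by the prior gives 3/8 · 1/21 = 1/56, 3/8 · 4/35 = 3/70, 1/4 · 6/35 = 3/70; with total 29/280.
Hence P(r = 4 | data) = (3/70) / (29/280) = 12/29.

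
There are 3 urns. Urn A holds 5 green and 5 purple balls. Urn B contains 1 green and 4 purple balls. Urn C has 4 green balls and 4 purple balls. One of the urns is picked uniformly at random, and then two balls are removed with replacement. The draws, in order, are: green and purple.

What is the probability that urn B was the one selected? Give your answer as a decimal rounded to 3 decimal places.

0.242

For each hypothesis, P(data | H) works out to: P(data | urn A) = (5/10)(5/10) = 1/4; P(data | urn B) = (1/5)(4/5) = 4/25; P(data | urn C) = (4/8)(4/8) = 1/4.
The prior-weighted likelihoods are 1/3 · 1/4 = 1/12, 1/3 · 4/25 = 4/75, 1/3 · 1/4 = 1/12; these sum to 11/50.
Hence P(urn B | data) = (4/75) / (11/50) = 8/33.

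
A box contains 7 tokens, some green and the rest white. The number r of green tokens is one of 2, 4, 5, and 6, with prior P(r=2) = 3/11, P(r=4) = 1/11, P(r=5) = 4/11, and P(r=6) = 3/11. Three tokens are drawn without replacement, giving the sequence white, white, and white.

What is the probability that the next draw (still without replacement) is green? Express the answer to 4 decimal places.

The likelihood of the observed sequence under each hypothesis: P(data | r = 2) = (5/7)(4/6)(3/5) = 2/7; P(data | r = 4) = (3/7)(2/6)(1/5) = 1/35; P(data | r = 5) = (2/7)(1/6)(0/5) = 0; P(data | r = 6) = (1/7)(0/6) = 0.
Multiplying each by its prior: 3/11 · 2/7 = 6/77, 1/11 · 1/35 = 1/385, 4/11 · 0 = 0, 3/11 · 0 = 0; summing to 31/385.
Dividing through by the total gives posterior P(r = 2 | data) = 30/31, P(r = 4 | data) = 1/31, P(r = 5 | data) = 0, P(r = 6 | data) = 0.
Averaging over the posterior, P(green next | data) = (1/2)(30/31) + (1)(1/31) = 16/31.

0.5161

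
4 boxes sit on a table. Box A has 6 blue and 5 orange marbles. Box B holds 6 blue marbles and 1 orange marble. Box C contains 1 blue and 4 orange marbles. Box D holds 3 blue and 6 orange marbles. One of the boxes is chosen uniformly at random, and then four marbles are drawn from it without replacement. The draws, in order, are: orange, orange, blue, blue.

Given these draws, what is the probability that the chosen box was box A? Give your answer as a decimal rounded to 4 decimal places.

Under each hypothesis, the probability of the observed sequence is: P(data | box A) = (5/11)(4/10)(6/9)(5/8) = 0.075758; P(data | box B) = (1/7)(0/6) = 0; P(data | box C) = (4/5)(3/4)(1/3)(0/2) = 0; P(data | box D) = (6/9)(5/8)(3/7)(2/6) = 0.059524.
Weighting by the prior gives 1/4 · 0.075758 = 0.018939, 1/4 · 0 = 0, 1/4 · 0 = 0, 1/4 · 0.059524 = 0.014881; summing to 0.03382.
Hence P(box A | data) = (0.018939) / (0.03382) = 0.56.

0.5600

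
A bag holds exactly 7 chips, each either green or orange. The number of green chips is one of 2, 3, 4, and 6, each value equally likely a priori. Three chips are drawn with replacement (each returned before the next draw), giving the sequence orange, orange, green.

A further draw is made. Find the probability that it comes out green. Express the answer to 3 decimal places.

Compute the likelihood of the observed sequence for each case: P(data | r = 2) = (5/7)(5/7)(2/7) = 50/343; P(data | r = 3) = (4/7)(4/7)(3/7) = 48/343; P(data | r = 4) = (3/7)(3/7)(4/7) = 36/343; P(data | r = 6) = (1/7)(1/7)(6/7) = 6/343.
The prior-weighted likelihoods are 1/4 · 50/343 = 25/686, 1/4 · 48/343 = 12/343, 1/4 · 36/343 = 9/343, 1/4 · 6/343 = 3/686; these sum to 5/49.
Dividing through by the total gives posterior P(r = 2 | data) = 5/14, P(r = 3 | data) = 12/35, P(r = 4 | data) = 9/35, P(r = 6 | data) = 3/70.
The predictive probability is P(green next | data) = (2/7)(5/14) + (3/7)(12/35) + (4/7)(9/35) + (6/7)(3/70) = 106/245.

0.433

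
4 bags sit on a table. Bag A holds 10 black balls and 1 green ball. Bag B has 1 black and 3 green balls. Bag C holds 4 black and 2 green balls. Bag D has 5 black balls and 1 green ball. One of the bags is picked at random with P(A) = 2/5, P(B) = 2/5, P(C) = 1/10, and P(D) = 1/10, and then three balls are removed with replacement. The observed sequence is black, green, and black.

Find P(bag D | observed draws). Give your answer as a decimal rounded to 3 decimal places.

0.154

Compute the likelihood of the observed sequence for each case: P(data | bag A) = (10/11)(1/11)(10/11) = 0.075131; P(data | bag B) = (1/4)(3/4)(1/4) = 0.046875; P(data | bag C) = (4/6)(2/6)(4/6) = 0.14815; P(data | bag D) = (5/6)(1/6)(5/6) = 0.11574.
Weighting by the prior gives 2/5 · 0.075131 = 0.030053, 2/5 · 0.046875 = 0.01875, 1/10 · 0.14815 = 0.014815, 1/10 · 0.11574 = 0.011574; summing to 0.075191.
Hence P(bag D | data) = (0.011574) / (0.075191) = 0.15393.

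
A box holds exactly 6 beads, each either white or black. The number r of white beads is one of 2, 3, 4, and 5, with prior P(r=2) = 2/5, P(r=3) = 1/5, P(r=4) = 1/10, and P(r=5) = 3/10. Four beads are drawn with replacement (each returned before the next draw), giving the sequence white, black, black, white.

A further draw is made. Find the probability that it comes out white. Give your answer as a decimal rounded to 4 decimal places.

0.4874

The likelihood of the observed sequence under each hypothesis: P(data | r = 2) = (2/6)(4/6)(4/6)(2/6) = 0.049383; P(data | r = 3) = (3/6)(3/6)(3/6)(3/6) = 0.0625; P(data | r = 4) = (4/6)(2/6)(2/6)(4/6) = 0.049383; P(data | r = 5) = (5/6)(1/6)(1/6)(5/6) = 0.01929.
Weighting by the prior gives 2/5 · 0.049383 = 0.019753, 1/5 · 0.0625 = 0.0125, 1/10 · 0.049383 = 0.0049383, 3/10 · 0.01929 = 0.005787; summing to 0.042978.
Normalising, the posterior is P(r = 2 | data) = 0.45961, P(r = 3 | data) = 0.29084, P(r = 4 | data) = 0.1149, P(r = 5 | data) = 0.13465.
The predictive probability is P(white next | data) = (1/3)(0.45961) + (1/2)(0.29084) + (2/3)(0.1149) + (5/6)(0.13465) = 0.48743.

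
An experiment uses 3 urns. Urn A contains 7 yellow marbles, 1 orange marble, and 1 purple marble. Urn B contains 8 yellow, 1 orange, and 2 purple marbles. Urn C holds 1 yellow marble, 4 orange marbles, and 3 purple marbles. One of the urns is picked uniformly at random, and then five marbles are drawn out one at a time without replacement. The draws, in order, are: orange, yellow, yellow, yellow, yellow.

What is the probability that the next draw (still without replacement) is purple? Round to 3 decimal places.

0.279

The likelihood of the observed sequence under each hypothesis: P(data | urn A) = (1/9)(7/8)(6/7)(5/6)(4/5) = 1/18; P(data | urn B) = (1/11)(8/10)(7/9)(6/8)(5/7) = 1/33; P(data | urn C) = (4/8)(1/7)(0/6) = 0.
Multiplying each by its prior: 1/3 · 1/18 = 1/54, 1/3 · 1/33 = 1/99, 1/3 · 0 = 0; these sum to 17/594.
The posterior is then P(urn A | data) = 11/17, P(urn B | data) = 6/17, P(urn C | data) = 0.
So P(purple next | data) = Σ P(purple next | H) P(H | data) = (1/4)(11/17) + (1/3)(6/17) = 19/68.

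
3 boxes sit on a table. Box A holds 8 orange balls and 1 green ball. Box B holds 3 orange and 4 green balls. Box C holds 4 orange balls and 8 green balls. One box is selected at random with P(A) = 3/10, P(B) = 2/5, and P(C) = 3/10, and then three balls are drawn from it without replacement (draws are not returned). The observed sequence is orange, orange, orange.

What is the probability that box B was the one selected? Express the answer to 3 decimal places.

0.053

Under each hypothesis, the probability of the observed sequence is: P(data | box A) = (8/9)(7/8)(6/7) = 2/3; P(data | box B) = (3/7)(2/6)(1/5) = 1/35; P(data | box C) = (4/12)(3/11)(2/10) = 1/55.
Weighting by the prior gives 3/10 · 2/3 = 1/5, 2/5 · 1/35 = 2/175, 3/10 · 1/55 = 3/550; with total 167/770.
Hence P(box B | data) = (2/175) / (167/770) = 44/835.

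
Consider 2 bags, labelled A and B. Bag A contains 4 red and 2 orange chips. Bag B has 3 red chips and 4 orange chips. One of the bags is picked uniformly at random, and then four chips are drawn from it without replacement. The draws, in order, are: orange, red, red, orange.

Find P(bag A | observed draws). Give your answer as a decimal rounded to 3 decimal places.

0.438

The likelihood of the observed sequence under each hypothesis: P(data | bag A) = (2/6)(4/5)(3/4)(1/3) = 1/15; P(data | bag B) = (4/7)(3/6)(2/5)(3/4) = 3/35.
Weighting by the prior gives 1/2 · 1/15 = 1/30, 1/2 · 3/35 = 3/70; these sum to 8/105.
Therefore the posterior P(bag A | data) = (1/30) / (8/105) = 7/16.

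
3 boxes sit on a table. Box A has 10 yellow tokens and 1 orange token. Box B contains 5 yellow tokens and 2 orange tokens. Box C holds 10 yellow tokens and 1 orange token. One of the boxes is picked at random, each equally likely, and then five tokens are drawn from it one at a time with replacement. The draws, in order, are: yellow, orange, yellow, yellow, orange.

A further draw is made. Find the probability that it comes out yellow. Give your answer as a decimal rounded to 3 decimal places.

Compute the likelihood of the observed sequence for each case: P(data | box A) = (10/11)(1/11)(10/11)(10/11)(1/11) = 0.0062092; P(data | box B) = (5/7)(2/7)(5/7)(5/7)(2/7) = 0.02975; P(data | box C) = (10/11)(1/11)(10/11)(10/11)(1/11) = 0.0062092.
Weighting by the prior gives 1/3 · 0.0062092 = 0.0020697, 1/3 · 0.02975 = 0.0099165, 1/3 · 0.0062092 = 0.0020697; summing to 0.014056.
Dividing through by the total gives posterior P(box A | data) = 0.14725, P(box B | data) = 0.7055, P(box C | data) = 0.14725.
The predictive probability is P(yellow next | data) = (10/11)(0.14725) + (5/7)(0.7055) + (10/11)(0.14725) = 0.77166.

0.772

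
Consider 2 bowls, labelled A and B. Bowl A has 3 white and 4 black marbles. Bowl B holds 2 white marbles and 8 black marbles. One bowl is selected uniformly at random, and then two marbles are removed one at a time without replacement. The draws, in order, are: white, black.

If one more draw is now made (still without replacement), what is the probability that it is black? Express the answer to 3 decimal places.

0.705

For each hypothesis, P(data | H) works out to: P(data | bowl A) = (3/7)(4/6) = 2/7; P(data | bowl B) = (2/10)(8/9) = 8/45.
Multiplying each by its prior: 1/2 · 2/7 = 1/7, 1/2 · 8/45 = 4/45; these sum to 73/315.
The posterior is then P(bowl A | data) = 45/73, P(bowl B | data) = 28/73.
Averaging over the posterior, P(black next | data) = (3/5)(45/73) + (7/8)(28/73) = 103/146.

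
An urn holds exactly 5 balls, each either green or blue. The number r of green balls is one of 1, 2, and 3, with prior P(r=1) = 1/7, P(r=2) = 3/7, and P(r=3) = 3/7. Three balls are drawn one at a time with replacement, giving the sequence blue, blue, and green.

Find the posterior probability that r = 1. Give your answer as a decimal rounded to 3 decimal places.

0.151

Compute the likelihood of the observed sequence for each case: P(data | r = 1) = (4/5)(4/5)(1/5) = 16/125; P(data | r = 2) = (3/5)(3/5)(2/5) = 18/125; P(data | r = 3) = (2/5)(2/5)(3/5) = 12/125.
Multiplying each by its prior: 1/7 · 16/125 = 16/875, 3/7 · 18/125 = 54/875, 3/7 · 12/125 = 36/875; these sum to 106/875.
By Bayes' rule, P(r = 1 | data) = (16/875) / (106/875) = 8/53.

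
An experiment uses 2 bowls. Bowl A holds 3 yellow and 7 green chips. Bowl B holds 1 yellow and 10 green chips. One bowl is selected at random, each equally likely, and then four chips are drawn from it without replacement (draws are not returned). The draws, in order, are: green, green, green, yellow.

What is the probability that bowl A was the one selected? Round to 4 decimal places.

The likelihood of the observed sequence under each hypothesis: P(data | bowl A) = (7/10)(6/9)(5/8)(3/7) = 1/8; P(data | bowl B) = (10/11)(9/10)(8/9)(1/8) = 1/11.
The prior-weighted likelihoods are 1/2 · 1/8 = 1/16, 1/2 · 1/11 = 1/22; these sum to 19/176.
By Bayes' rule, P(bowl A | data) = (1/16) / (19/176) = 11/19.

0.5789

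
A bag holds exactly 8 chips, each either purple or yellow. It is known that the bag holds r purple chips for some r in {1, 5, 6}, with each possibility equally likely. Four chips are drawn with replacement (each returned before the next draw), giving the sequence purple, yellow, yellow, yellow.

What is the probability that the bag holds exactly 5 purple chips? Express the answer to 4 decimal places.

0.2567

The likelihood of the observed sequence under each hypothesis: P(data | r = 1) = (1/8)(7/8)(7/8)(7/8) = 0.08374; P(data | r = 5) = (5/8)(3/8)(3/8)(3/8) = 0.032959; P(data | r = 6) = (6/8)(2/8)(2/8)(2/8) = 0.011719.
The prior-weighted likelihoods are 1/3 · 0.08374 = 0.027913, 1/3 · 0.032959 = 0.010986, 1/3 · 0.011719 = 0.0039062; these sum to 0.042806.
Hence P(r = 5 | data) = (0.010986) / (0.042806) = 0.25665.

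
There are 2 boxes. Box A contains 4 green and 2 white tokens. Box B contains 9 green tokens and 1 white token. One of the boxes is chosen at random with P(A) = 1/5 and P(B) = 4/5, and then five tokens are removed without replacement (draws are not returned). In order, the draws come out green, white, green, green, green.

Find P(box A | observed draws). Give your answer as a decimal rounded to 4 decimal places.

0.1429

The likelihood of the observed sequence under each hypothesis: P(data | box A) = (4/6)(2/5)(3/4)(2/3)(1/2) = 1/15; P(data | box B) = (9/10)(1/9)(8/8)(7/7)(6/6) = 1/10.
Multiplying each by its prior: 1/5 · 1/15 = 1/75, 4/5 · 1/10 = 2/25; with total 7/75.
So P(box A | data) = (1/75) / (7/75) = 1/7.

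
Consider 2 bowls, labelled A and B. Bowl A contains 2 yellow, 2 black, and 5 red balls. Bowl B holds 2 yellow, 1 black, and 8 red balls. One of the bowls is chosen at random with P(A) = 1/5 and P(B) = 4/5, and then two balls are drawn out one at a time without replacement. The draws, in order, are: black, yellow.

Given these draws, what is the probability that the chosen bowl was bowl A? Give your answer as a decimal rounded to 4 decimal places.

0.4331

The likelihood of the observed sequence under each hypothesis: P(data | bowl A) = (2/9)(2/8) = 0.055556; P(data | bowl B) = (1/11)(2/10) = 0.018182.
Multiplying each by its prior: 1/5 · 0.055556 = 0.011111, 4/5 · 0.018182 = 0.014545; with total 0.025657.
So P(bowl A | data) = (0.011111) / (0.025657) = 0.43307.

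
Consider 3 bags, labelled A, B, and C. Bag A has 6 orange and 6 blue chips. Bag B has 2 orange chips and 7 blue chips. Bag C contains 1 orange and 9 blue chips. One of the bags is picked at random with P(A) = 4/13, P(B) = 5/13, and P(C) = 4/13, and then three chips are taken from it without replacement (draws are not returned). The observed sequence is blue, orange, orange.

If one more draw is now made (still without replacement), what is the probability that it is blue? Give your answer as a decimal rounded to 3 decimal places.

0.646

Compute the likelihood of the observed sequence for each case: P(data | bag A) = (6/12)(6/11)(5/10) = 0.13636; P(data | bag B) = (7/9)(2/8)(1/7) = 0.027778; P(data | bag C) = (9/10)(1/9)(0/8) = 0.
Weighting by the prior gives 4/13 · 0.13636 = 0.041958, 5/13 · 0.027778 = 0.010684, 4/13 · 0 = 0; with total 0.052642.
Dividing through by the total gives posterior P(bag A | data) = 0.79705, P(bag B | data) = 0.20295, P(bag C | data) = 0.
Averaging over the posterior, P(blue next | data) = (5/9)(0.79705) + (1)(0.20295) = 0.64576.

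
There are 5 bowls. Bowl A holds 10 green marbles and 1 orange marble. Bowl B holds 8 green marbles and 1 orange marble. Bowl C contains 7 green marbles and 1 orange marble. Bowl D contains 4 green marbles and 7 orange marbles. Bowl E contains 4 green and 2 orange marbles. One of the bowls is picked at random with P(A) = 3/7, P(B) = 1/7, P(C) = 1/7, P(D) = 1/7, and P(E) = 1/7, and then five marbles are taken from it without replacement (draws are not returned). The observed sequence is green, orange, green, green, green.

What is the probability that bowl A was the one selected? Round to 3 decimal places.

0.471

Under each hypothesis, the probability of the observed sequence is: P(data | bowl A) = (10/11)(1/10)(9/9)(8/8)(7/7) = 0.090909; P(data | bowl B) = (8/9)(1/8)(7/7)(6/6)(5/5) = 0.11111; P(data | bowl C) = (7/8)(1/7)(6/6)(5/5)(4/4) = 0.125; P(data | bowl D) = (4/11)(7/10)(3/9)(2/8)(1/7) = 0.0030303; P(data | bowl E) = (4/6)(2/5)(3/4)(2/3)(1/2) = 0.066667.
The prior-weighted likelihoods are 3/7 · 0.090909 = 0.038961, 1/7 · 0.11111 = 0.015873, 1/7 · 0.125 = 0.017857, 1/7 · 0.0030303 = 0.0004329, 1/7 · 0.066667 = 0.0095238; these sum to 0.082648.
By Bayes' rule, P(bowl A | data) = (0.038961) / (0.082648) = 0.47141.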